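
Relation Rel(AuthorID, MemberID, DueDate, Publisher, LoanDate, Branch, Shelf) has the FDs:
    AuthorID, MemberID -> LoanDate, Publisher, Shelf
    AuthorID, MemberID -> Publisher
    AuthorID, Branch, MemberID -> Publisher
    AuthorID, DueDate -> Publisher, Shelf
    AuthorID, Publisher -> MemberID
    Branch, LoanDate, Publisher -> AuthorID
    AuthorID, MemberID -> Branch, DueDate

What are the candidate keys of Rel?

{AuthorID, DueDate} is a candidate key since {AuthorID, DueDate}⁺ = {AuthorID, Branch, DueDate, LoanDate, MemberID, Publisher, Shelf} covers every attribute.
{AuthorID, MemberID} is a candidate key since {AuthorID, MemberID}⁺ = {AuthorID, Branch, DueDate, LoanDate, MemberID, Publisher, Shelf} covers every attribute.
{AuthorID, Publisher} is a candidate key since {AuthorID, Publisher}⁺ = {AuthorID, Branch, DueDate, LoanDate, MemberID, Publisher, Shelf} covers every attribute.
{Branch, LoanDate, Publisher} is a candidate key since {Branch, LoanDate, Publisher}⁺ = {AuthorID, Branch, DueDate, LoanDate, MemberID, Publisher, Shelf} covers every attribute.
No proper subset of any of these is a key, and no other minimal superkey exists.

{AuthorID, DueDate}, {AuthorID, MemberID}, {AuthorID, Publisher}, {Branch, LoanDate, Publisher}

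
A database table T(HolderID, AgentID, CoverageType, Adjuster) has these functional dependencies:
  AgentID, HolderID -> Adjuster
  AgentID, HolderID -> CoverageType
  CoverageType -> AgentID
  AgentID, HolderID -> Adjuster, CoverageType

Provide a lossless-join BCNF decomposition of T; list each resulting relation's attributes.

{Adjuster, CoverageType, HolderID}; {AgentID, CoverageType}

Candidate keys of the original relation: {AgentID, HolderID}, {CoverageType, HolderID}.
{Adjuster, AgentID, CoverageType, HolderID}: {CoverageType} determines {AgentID, CoverageType} here but is not a superkey — split on CoverageType -> AgentID, giving {AgentID, CoverageType} and {Adjuster, CoverageType, HolderID}.
{AgentID, CoverageType}: every determinant is a superkey — BCNF.
{Adjuster, CoverageType, HolderID}: every determinant is a superkey — BCNF.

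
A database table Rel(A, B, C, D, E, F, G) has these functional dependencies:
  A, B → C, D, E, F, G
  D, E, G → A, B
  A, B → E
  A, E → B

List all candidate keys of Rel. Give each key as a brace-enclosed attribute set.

{A, B}⁺ = {A, B, C, D, E, F, G}, which is every attribute, so {A, B} is a candidate key.
{A, E}⁺ = {A, B, C, D, E, F, G}, which is every attribute, so {A, E} is a candidate key.
{D, E, G}⁺ = {A, B, C, D, E, F, G}, which is every attribute, so {D, E, G} is a candidate key.
These are minimal and exhaustive — every other superkey contains one of them.

{A, B}, {A, E}, {D, E, G}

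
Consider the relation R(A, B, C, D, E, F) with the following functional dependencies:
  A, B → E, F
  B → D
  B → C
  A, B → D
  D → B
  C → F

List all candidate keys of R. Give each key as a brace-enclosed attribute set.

Attributes never on any right-hand side: {A} — every candidate key must contain it.
Closure of {A, B} is {A, B, C, D, E, F}, the whole schema; {A, B} is a candidate key.
Closure of {A, D} is {A, B, C, D, E, F}, the whole schema; {A, D} is a candidate key.
Any other superkey properly contains one of these, so there are no further candidate keys.

{A, B}, {A, D}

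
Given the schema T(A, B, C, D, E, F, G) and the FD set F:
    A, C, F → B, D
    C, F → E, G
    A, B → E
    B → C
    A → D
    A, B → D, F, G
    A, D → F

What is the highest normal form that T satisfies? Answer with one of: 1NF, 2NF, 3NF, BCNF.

Candidate keys: {A, B}, {A, C}. Prime attributes: {A, B, C}.
C, F → E, G: {C, F}⁺ = {C, E, F, G}, which is not all of the attributes, so the left side is not a superkey — BCNF is violated.
Because {E, G} are non-prime and the left side of C, F → E, G is not a superkey, the relation is not in 3NF.
{A} is a proper subset of the key {A, B}, and {A}⁺ contains the non-prime attributes {D, F} — a partial dependency, so 2NF is violated.

1NF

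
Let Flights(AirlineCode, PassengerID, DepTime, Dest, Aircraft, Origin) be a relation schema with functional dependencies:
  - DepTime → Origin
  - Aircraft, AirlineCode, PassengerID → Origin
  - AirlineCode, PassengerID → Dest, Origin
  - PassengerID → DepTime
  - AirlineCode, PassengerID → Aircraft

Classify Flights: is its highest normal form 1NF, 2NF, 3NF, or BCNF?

1NF

Candidate key: {AirlineCode, PassengerID}. Prime attributes: {AirlineCode, PassengerID}.
DepTime → Origin breaks BCNF: {DepTime}⁺ = {DepTime, Origin}, so {DepTime} is not a superkey.
DepTime → Origin has non-prime {Origin} on the right and a non-superkey on the left, so 3NF fails.
{PassengerID} is a proper subset of the key {AirlineCode, PassengerID}, and {PassengerID}⁺ contains the non-prime attributes {DepTime, Origin} — a partial dependency, so 2NF is violated.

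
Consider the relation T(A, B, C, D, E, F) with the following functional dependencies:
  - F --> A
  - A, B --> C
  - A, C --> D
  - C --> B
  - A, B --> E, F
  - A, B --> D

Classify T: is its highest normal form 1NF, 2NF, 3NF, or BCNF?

3NF

Candidate keys: {A, B}, {A, C}, {B, F}, {C, F}. Prime attributes: {A, B, C, F}.
For F --> A we have {F}⁺ = {A, F}; {F} is not a superkey, so BCNF fails.
But every attribute on its right side ({A}) is prime, and the same holds for every other non-superkey FD, so 3NF still holds.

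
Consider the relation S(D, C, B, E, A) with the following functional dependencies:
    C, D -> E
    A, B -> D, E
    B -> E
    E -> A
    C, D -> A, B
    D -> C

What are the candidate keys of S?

{B}, {D}

{B}⁺ = {A, B, C, D, E} — all of the relation — so {B} is a candidate key.
{D}⁺ = {A, B, C, D, E} — all of the relation — so {D} is a candidate key.
No proper subset of any of these is a key, and no other minimal superkey exists.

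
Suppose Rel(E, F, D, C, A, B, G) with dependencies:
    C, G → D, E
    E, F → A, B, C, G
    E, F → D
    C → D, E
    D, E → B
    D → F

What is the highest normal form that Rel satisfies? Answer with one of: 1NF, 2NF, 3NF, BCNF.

Candidate keys: {C}, {D, E}, {E, F}. Prime attributes: {C, D, E, F}.
D → F breaks BCNF: {D}⁺ = {D, F}, so {D} is not a superkey.
But every attribute on its right side ({F}) is prime, and the same holds for every other non-superkey FD, so 3NF still holds.

3NF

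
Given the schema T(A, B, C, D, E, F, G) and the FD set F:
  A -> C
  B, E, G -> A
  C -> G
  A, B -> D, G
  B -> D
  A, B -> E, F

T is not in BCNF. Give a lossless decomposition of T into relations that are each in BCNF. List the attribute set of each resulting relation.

{A, B, E, F}; {A, C}; {B, D}; {C, G}

Candidate keys of the original relation: {A, B}, {B, C, E}, {B, E, G}.
{A, B, C, D, E, F, G}: {A} determines {A, C, G} here but is not a superkey — split on A -> C, G, giving {A, C, G} and {A, B, D, E, F}.
{A, C, G}: {C} determines {C, G} here but is not a superkey — split on C -> G, giving {C, G} and {A, C}.
{C, G} has no BCNF violation.
{A, C} has no BCNF violation.
{A, B, D, E, F}: {B} determines {B, D} here but is not a superkey — split on B -> D, giving {B, D} and {A, B, E, F}.
{B, D} has no BCNF violation.
{A, B, E, F} has no BCNF violation.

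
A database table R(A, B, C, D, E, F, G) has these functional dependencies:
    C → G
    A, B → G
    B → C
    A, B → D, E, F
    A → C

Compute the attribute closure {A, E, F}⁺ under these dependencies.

{A, C, E, F, G}

Start with {A, E, F}.
A → C applies; add {C} → now {A, C, E, F}.
C → G applies; add {G} → now {A, C, E, F, G}.
No further FD applies.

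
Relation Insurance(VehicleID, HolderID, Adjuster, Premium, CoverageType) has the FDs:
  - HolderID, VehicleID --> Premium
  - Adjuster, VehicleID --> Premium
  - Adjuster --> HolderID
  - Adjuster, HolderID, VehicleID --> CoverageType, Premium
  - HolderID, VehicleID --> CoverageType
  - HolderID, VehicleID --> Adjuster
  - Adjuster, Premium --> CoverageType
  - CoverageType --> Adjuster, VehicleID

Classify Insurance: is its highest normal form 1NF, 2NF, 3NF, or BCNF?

Candidate keys: {Adjuster, Premium}, {Adjuster, VehicleID}, {CoverageType}, {HolderID, VehicleID}. Prime attributes: {Adjuster, CoverageType, HolderID, Premium, VehicleID}.
Adjuster --> HolderID breaks BCNF: {Adjuster}⁺ = {Adjuster, HolderID}, so {Adjuster} is not a superkey.
Since {HolderID} ⊆ prime attributes and every other non-superkey FD also has a prime right side, the schema is in 3NF.

3NF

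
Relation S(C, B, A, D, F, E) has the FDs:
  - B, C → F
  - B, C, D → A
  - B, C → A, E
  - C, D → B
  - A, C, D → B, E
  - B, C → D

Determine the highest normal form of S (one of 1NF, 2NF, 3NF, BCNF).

Candidate keys: {B, C}, {C, D}. Prime attributes: {B, C, D}.
Each dependency's left side is a superkey — BCNF holds.

BCNF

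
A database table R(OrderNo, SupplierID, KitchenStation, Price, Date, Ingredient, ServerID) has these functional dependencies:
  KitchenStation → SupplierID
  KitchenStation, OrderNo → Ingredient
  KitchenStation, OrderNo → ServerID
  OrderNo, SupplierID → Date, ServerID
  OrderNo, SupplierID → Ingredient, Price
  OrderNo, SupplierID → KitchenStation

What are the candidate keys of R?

{OrderNo} never appears on the right of any FD, so every key must include it.
Closure of {KitchenStation, OrderNo} is {Date, Ingredient, KitchenStation, OrderNo, Price, ServerID, SupplierID}, the whole schema; {KitchenStation, OrderNo} is a candidate key.
Closure of {OrderNo, SupplierID} is {Date, Ingredient, KitchenStation, OrderNo, Price, ServerID, SupplierID}, the whole schema; {OrderNo, SupplierID} is a candidate key.
Any other superkey properly contains one of these, so there are no further candidate keys.

{KitchenStation, OrderNo}, {OrderNo, SupplierID}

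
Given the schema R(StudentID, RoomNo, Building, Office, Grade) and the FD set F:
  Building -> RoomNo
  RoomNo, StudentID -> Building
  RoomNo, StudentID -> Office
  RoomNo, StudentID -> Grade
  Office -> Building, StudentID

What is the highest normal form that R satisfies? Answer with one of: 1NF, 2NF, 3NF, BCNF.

3NF

Candidate keys: {Building, StudentID}, {Office}, {RoomNo, StudentID}. Prime attributes: {Building, Office, RoomNo, StudentID}.
Building -> RoomNo: {Building}⁺ = {Building, RoomNo}, which is not all of the attributes, so the left side is not a superkey — BCNF is violated.
Its right-hand attributes {RoomNo} are all prime, as are those of every other non-superkey FD — the relation is in 3NF.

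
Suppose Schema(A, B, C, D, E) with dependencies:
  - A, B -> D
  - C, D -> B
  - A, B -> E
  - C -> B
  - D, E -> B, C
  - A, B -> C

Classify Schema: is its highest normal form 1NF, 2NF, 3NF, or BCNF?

3NF

Candidate keys: {A, B}, {A, C}, {A, D, E}. Prime attributes: {A, B, C, D, E}.
C, D -> B: {C, D}⁺ = {B, C, D}, which is not all of the attributes, so the left side is not a superkey — BCNF is violated.
Since {B} ⊆ prime attributes and every other non-superkey FD also has a prime right side, the schema is in 3NF.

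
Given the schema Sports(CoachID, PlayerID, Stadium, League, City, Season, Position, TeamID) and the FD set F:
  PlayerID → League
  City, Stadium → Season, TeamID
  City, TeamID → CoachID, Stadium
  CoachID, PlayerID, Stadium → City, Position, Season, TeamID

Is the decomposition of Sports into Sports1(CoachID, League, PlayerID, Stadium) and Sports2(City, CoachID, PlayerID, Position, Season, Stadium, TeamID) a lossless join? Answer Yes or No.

The shared attributes are {CoachID, PlayerID, Stadium} and {CoachID, PlayerID, Stadium}⁺ = {City, CoachID, League, PlayerID, Position, Season, Stadium, TeamID}.
Sports1 is contained in that closure, so Sports1 ∩ Sports2 → Sports1 holds and the join is lossless.

Yes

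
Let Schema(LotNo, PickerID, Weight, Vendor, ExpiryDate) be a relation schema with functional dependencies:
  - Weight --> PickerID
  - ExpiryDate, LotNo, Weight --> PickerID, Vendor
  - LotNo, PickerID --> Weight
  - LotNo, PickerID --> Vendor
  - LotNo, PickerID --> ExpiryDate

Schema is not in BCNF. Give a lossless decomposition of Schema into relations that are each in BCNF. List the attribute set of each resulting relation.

{ExpiryDate, LotNo, Vendor, Weight}; {PickerID, Weight}

Candidate keys of the original relation: {LotNo, PickerID}, {LotNo, Weight}.
{ExpiryDate, LotNo, PickerID, Vendor, Weight}: {Weight} determines {PickerID, Weight} here but is not a superkey — split on Weight --> PickerID, giving {PickerID, Weight} and {ExpiryDate, LotNo, Vendor, Weight}.
{PickerID, Weight} has no BCNF violation.
{ExpiryDate, LotNo, Vendor, Weight} has no BCNF violation.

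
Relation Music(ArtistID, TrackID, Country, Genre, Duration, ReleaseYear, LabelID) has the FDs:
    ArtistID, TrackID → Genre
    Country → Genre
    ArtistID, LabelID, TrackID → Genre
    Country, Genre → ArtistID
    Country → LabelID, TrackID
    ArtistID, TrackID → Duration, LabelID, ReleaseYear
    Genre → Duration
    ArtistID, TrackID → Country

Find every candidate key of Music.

{ArtistID, TrackID}, {Country}

{Country} is a candidate key since {Country}⁺ = {ArtistID, Country, Duration, Genre, LabelID, ReleaseYear, TrackID} covers every attribute.
{ArtistID, TrackID} is a candidate key since {ArtistID, TrackID}⁺ = {ArtistID, Country, Duration, Genre, LabelID, ReleaseYear, TrackID} covers every attribute.
No proper subset of any of these is a key, and no other minimal superkey exists.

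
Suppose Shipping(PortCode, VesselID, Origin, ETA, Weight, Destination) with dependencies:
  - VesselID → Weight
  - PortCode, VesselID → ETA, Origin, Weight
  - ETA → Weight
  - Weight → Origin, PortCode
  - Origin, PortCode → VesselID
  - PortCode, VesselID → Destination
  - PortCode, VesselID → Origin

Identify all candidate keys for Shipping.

{ETA}⁺ = {Destination, ETA, Origin, PortCode, VesselID, Weight} — all of the relation — so {ETA} is a candidate key.
{VesselID}⁺ = {Destination, ETA, Origin, PortCode, VesselID, Weight} — all of the relation — so {VesselID} is a candidate key.
{Weight}⁺ = {Destination, ETA, Origin, PortCode, VesselID, Weight} — all of the relation — so {Weight} is a candidate key.
{Origin, PortCode}⁺ = {Destination, ETA, Origin, PortCode, VesselID, Weight} — all of the relation — so {Origin, PortCode} is a candidate key.
No proper subset of any of these is a key, and no other minimal superkey exists.

{ETA}, {Origin, PortCode}, {VesselID}, {Weight}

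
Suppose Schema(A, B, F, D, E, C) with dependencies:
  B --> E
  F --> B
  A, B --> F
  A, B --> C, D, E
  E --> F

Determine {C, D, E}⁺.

Start with {C, D, E}.
E --> F applies; add {F} → now {C, D, E, F}.
F --> B applies; add {B} → now {B, C, D, E, F}.
No further FD applies.

{B, C, D, E, F}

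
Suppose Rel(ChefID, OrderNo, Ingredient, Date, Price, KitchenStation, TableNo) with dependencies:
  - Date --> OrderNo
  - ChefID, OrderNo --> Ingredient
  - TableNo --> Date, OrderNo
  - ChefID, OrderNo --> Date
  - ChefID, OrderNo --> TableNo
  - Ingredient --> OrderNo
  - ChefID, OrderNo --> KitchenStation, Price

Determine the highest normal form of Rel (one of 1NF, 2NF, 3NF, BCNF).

3NF

Candidate keys: {ChefID, Date}, {ChefID, Ingredient}, {ChefID, OrderNo}, {ChefID, TableNo}. Prime attributes: {ChefID, Date, Ingredient, OrderNo, TableNo}.
For Date --> OrderNo we have {Date}⁺ = {Date, OrderNo}; {Date} is not a superkey, so BCNF fails.
Its right-hand attributes {OrderNo} are all prime, as are those of every other non-superkey FD — the relation is in 3NF.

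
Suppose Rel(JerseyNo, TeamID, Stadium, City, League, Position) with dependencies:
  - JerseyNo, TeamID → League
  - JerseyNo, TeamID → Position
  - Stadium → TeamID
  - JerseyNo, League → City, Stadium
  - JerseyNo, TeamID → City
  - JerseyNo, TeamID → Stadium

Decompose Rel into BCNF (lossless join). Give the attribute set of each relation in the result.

Candidate keys of the original relation: {JerseyNo, League}, {JerseyNo, Stadium}, {JerseyNo, TeamID}.
{City, JerseyNo, League, Position, Stadium, TeamID}: {Stadium} determines {Stadium, TeamID} here but is not a superkey — split on Stadium → TeamID, giving {Stadium, TeamID} and {City, JerseyNo, League, Position, Stadium}.
{Stadium, TeamID} has no BCNF violation.
{City, JerseyNo, League, Position, Stadium} has no BCNF violation.

{City, JerseyNo, League, Position, Stadium}; {Stadium, TeamID}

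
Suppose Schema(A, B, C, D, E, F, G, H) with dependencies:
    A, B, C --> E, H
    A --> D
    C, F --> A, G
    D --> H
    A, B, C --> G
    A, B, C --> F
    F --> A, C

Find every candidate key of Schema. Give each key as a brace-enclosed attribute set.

{A, B, C}, {B, F}

Attributes never on any right-hand side: {B} — every candidate key must contain it.
{B, F}⁺ = {A, B, C, D, E, F, G, H}, which is every attribute, so {B, F} is a candidate key.
{A, B, C}⁺ = {A, B, C, D, E, F, G, H}, which is every attribute, so {A, B, C} is a candidate key.
Any other superkey properly contains one of these, so there are no further candidate keys.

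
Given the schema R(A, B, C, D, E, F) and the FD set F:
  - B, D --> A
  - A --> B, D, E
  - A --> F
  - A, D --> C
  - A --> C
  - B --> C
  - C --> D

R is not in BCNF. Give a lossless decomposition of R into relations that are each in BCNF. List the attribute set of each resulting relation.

{A, B, C, E, F}; {C, D}

Candidate keys of the original relation: {A}, {B}.
{A, B, C, D, E, F}: {C} determines {C, D} here but is not a superkey — split on C --> D, giving {C, D} and {A, B, C, E, F}.
{C, D}: every determinant is a superkey — BCNF.
{A, B, C, E, F}: every determinant is a superkey — BCNF.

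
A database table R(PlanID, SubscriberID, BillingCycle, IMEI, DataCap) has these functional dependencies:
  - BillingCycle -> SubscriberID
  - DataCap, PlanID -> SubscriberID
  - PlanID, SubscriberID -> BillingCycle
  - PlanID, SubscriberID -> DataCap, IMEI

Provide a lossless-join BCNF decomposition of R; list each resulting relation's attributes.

{BillingCycle, DataCap, IMEI, PlanID}; {BillingCycle, SubscriberID}

Candidate keys of the original relation: {BillingCycle, PlanID}, {DataCap, PlanID}, {PlanID, SubscriberID}.
{BillingCycle, DataCap, IMEI, PlanID, SubscriberID}: {BillingCycle} determines {BillingCycle, SubscriberID} here but is not a superkey — split on BillingCycle -> SubscriberID, giving {BillingCycle, SubscriberID} and {BillingCycle, DataCap, IMEI, PlanID}.
{BillingCycle, SubscriberID} has no BCNF violation.
{BillingCycle, DataCap, IMEI, PlanID} has no BCNF violation.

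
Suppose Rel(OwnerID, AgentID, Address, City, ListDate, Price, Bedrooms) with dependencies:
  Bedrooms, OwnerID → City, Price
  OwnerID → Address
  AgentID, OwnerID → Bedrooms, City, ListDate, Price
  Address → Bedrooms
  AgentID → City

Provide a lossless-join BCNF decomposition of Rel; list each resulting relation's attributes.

Candidate key of the original relation: {AgentID, OwnerID}.
In {Address, AgentID, Bedrooms, City, ListDate, OwnerID, Price}, {Bedrooms, OwnerID} is not a superkey ({Bedrooms, OwnerID}⁺ restricted to this set is {Address, Bedrooms, City, OwnerID, Price}), so split on Bedrooms, OwnerID → Address, City, Price into {Address, Bedrooms, City, OwnerID, Price} and {AgentID, Bedrooms, ListDate, OwnerID}.
In {Address, Bedrooms, City, OwnerID, Price}, {Address} is not a superkey ({Address}⁺ restricted to this set is {Address, Bedrooms}), so split on Address → Bedrooms into {Address, Bedrooms} and {Address, City, OwnerID, Price}.
{Address, Bedrooms} has no BCNF violation.
{Address, City, OwnerID, Price} has no BCNF violation.
In {AgentID, Bedrooms, ListDate, OwnerID}, {OwnerID} is not a superkey ({OwnerID}⁺ restricted to this set is {Bedrooms, OwnerID}), so split on OwnerID → Bedrooms into {Bedrooms, OwnerID} and {AgentID, ListDate, OwnerID}.
{Bedrooms, OwnerID} has no BCNF violation.
{AgentID, ListDate, OwnerID} has no BCNF violation.

{Address, Bedrooms}; {Address, City, OwnerID, Price}; {AgentID, ListDate, OwnerID}; {Bedrooms, OwnerID}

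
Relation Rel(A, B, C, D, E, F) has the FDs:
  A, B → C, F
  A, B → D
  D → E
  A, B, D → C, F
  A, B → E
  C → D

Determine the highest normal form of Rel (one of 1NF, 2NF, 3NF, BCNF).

2NF

Candidate key: {A, B}. Prime attributes: {A, B}.
D → E breaks BCNF: {D}⁺ = {D, E}, so {D} is not a superkey.
D → E has non-prime {E} on the right and a non-superkey on the left, so 3NF fails.
No proper subset of a key has a non-prime attribute in its closure, so there is no partial dependency; 2NF holds.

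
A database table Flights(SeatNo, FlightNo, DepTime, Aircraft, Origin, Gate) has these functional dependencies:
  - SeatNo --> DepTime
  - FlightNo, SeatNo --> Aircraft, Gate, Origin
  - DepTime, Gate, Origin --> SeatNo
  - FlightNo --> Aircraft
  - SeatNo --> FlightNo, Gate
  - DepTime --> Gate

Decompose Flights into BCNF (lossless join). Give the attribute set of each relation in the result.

Candidate keys of the original relation: {DepTime, Origin}, {SeatNo}.
Within {Aircraft, DepTime, FlightNo, Gate, Origin, SeatNo}: {FlightNo}⁺ ∩ {Aircraft, DepTime, FlightNo, Gate, Origin, SeatNo} = {Aircraft, FlightNo}, not the whole set, so FlightNo --> Aircraft violates BCNF; decompose into {Aircraft, FlightNo} and {DepTime, FlightNo, Gate, Origin, SeatNo}.
{Aircraft, FlightNo} is in BCNF.
Within {DepTime, FlightNo, Gate, Origin, SeatNo}: {DepTime}⁺ ∩ {DepTime, FlightNo, Gate, Origin, SeatNo} = {DepTime, Gate}, not the whole set, so DepTime --> Gate violates BCNF; decompose into {DepTime, Gate} and {DepTime, FlightNo, Origin, SeatNo}.
{DepTime, Gate} is in BCNF.
{DepTime, FlightNo, Origin, SeatNo} is in BCNF.

{Aircraft, FlightNo}; {DepTime, FlightNo, Origin, SeatNo}; {DepTime, Gate}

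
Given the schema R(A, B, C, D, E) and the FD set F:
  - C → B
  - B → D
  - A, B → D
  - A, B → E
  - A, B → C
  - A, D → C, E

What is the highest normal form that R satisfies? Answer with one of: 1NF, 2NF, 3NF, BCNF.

Candidate keys: {A, B}, {A, C}, {A, D}. Prime attributes: {A, B, C, D}.
C → B: {C}⁺ = {B, C, D}, which is not all of the attributes, so the left side is not a superkey — BCNF is violated.
But every attribute on its right side ({B}) is prime, and the same holds for every other non-superkey FD, so 3NF still holds.

3NF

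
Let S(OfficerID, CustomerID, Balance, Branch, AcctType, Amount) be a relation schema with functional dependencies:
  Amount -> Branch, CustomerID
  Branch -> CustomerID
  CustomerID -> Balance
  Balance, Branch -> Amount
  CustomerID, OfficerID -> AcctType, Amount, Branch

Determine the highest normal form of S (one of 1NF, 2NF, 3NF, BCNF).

1NF

Candidate keys: {Amount, OfficerID}, {Branch, OfficerID}, {CustomerID, OfficerID}. Prime attributes: {Amount, Branch, CustomerID, OfficerID}.
Amount -> Branch, CustomerID breaks BCNF: {Amount}⁺ = {Amount, Balance, Branch, CustomerID}, so {Amount} is not a superkey.
CustomerID -> Balance determines the non-prime attribute {Balance} from a non-superkey — 3NF is violated.
The proper key subset {Amount} of {Amount, OfficerID} determines non-prime {Balance}, so the relation is not even in 2NF.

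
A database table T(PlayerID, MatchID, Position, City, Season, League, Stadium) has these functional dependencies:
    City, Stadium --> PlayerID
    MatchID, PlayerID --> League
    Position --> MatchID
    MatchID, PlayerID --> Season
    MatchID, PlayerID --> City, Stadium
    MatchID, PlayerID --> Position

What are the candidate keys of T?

{MatchID, PlayerID} is a candidate key since {MatchID, PlayerID}⁺ = {City, League, MatchID, PlayerID, Position, Season, Stadium} covers every attribute.
{PlayerID, Position} is a candidate key since {PlayerID, Position}⁺ = {City, League, MatchID, PlayerID, Position, Season, Stadium} covers every attribute.
{City, MatchID, Stadium} is a candidate key since {City, MatchID, Stadium}⁺ = {City, League, MatchID, PlayerID, Position, Season, Stadium} covers every attribute.
{City, Position, Stadium} is a candidate key since {City, Position, Stadium}⁺ = {City, League, MatchID, PlayerID, Position, Season, Stadium} covers every attribute.
Any other superkey properly contains one of these, so there are no further candidate keys.

{City, MatchID, Stadium}, {City, Position, Stadium}, {MatchID, PlayerID}, {PlayerID, Position}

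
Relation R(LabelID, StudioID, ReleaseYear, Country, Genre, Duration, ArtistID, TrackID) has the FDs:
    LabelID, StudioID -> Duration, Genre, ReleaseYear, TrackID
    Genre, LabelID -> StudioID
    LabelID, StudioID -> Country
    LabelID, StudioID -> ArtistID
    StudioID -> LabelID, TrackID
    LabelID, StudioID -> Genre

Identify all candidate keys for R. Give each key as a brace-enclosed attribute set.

Closure of {StudioID} is {ArtistID, Country, Duration, Genre, LabelID, ReleaseYear, StudioID, TrackID}, the whole schema; {StudioID} is a candidate key.
Closure of {Genre, LabelID} is {ArtistID, Country, Duration, Genre, LabelID, ReleaseYear, StudioID, TrackID}, the whole schema; {Genre, LabelID} is a candidate key.
Any other superkey properly contains one of these, so there are no further candidate keys.

{Genre, LabelID}, {StudioID}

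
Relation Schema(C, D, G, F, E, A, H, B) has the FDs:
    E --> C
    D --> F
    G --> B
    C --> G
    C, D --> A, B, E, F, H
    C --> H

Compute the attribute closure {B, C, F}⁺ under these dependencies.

{B, C, F, G, H}

Start with {B, C, F}.
C --> G applies; add {G} → now {B, C, F, G}.
C --> H applies; add {H} → now {B, C, F, G, H}.
No further FD applies.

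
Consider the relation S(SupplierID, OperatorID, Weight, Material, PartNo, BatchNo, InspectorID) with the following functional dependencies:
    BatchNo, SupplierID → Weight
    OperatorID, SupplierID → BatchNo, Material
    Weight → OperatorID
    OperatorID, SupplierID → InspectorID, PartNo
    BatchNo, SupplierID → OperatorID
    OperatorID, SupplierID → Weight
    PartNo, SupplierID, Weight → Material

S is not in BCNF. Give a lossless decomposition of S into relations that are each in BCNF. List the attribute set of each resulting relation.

{BatchNo, InspectorID, Material, PartNo, SupplierID, Weight}; {OperatorID, Weight}

Candidate keys of the original relation: {BatchNo, SupplierID}, {OperatorID, SupplierID}, {SupplierID, Weight}.
Within {BatchNo, InspectorID, Material, OperatorID, PartNo, SupplierID, Weight}: {Weight}⁺ ∩ {BatchNo, InspectorID, Material, OperatorID, PartNo, SupplierID, Weight} = {OperatorID, Weight}, not the whole set, so Weight → OperatorID violates BCNF; decompose into {OperatorID, Weight} and {BatchNo, InspectorID, Material, PartNo, SupplierID, Weight}.
{OperatorID, Weight} has no BCNF violation.
{BatchNo, InspectorID, Material, PartNo, SupplierID, Weight} has no BCNF violation.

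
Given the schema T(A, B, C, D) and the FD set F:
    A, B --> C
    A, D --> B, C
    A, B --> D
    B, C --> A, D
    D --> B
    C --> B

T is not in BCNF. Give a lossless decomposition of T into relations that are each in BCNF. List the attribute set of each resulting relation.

Candidate keys of the original relation: {A, B}, {A, D}, {C}.
Within {A, B, C, D}: {D}⁺ ∩ {A, B, C, D} = {B, D}, not the whole set, so D --> B violates BCNF; decompose into {B, D} and {A, C, D}.
{B, D} is in BCNF.
{A, C, D} is in BCNF.

{A, C, D}; {B, D}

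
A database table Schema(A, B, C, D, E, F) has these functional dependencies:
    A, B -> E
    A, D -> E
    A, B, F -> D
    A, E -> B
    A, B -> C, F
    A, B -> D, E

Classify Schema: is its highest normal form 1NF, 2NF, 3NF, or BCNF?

Candidate keys: {A, B}, {A, D}, {A, E}. Prime attributes: {A, B, D, E}.
Each dependency's left side is a superkey — BCNF holds.

BCNF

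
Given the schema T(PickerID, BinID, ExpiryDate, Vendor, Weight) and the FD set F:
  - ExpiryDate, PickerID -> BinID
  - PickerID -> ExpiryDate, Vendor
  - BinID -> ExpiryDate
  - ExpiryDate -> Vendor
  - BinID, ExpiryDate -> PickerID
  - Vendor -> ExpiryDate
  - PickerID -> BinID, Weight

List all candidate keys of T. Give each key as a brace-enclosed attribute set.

{BinID}⁺ = {BinID, ExpiryDate, PickerID, Vendor, Weight}, which is every attribute, so {BinID} is a candidate key.
{PickerID}⁺ = {BinID, ExpiryDate, PickerID, Vendor, Weight}, which is every attribute, so {PickerID} is a candidate key.
No proper subset of any of these is a key, and no other minimal superkey exists.

{BinID}, {PickerID}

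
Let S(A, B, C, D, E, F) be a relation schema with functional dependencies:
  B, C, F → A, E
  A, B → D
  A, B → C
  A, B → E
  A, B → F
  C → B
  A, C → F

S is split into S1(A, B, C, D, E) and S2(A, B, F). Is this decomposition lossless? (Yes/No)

The shared attributes are {A, B} and {A, B}⁺ = {A, B, C, D, E, F}.
Since S1 ⊆ {A, B, C, D, E, F}, the intersection is a superkey of S1; the decomposition is lossless.

Yes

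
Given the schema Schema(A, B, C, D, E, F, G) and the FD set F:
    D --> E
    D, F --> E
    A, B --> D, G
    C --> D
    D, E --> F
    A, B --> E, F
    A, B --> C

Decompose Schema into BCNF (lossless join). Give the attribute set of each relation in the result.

{A, B, C, G}; {C, D}; {D, E, F}

Candidate key of the original relation: {A, B}.
{A, B, C, D, E, F, G}: {D} determines {D, E, F} here but is not a superkey — split on D --> E, F, giving {D, E, F} and {A, B, C, D, G}.
{D, E, F}: every determinant is a superkey — BCNF.
{A, B, C, D, G}: {C} determines {C, D} here but is not a superkey — split on C --> D, giving {C, D} and {A, B, C, G}.
{C, D}: every determinant is a superkey — BCNF.
{A, B, C, G}: every determinant is a superkey — BCNF.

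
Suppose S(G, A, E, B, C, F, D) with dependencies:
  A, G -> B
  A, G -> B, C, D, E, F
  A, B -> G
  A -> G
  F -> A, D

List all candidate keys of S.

{A} is a candidate key since {A}⁺ = {A, B, C, D, E, F, G} covers every attribute.
{F} is a candidate key since {F}⁺ = {A, B, C, D, E, F, G} covers every attribute.
No proper subset of any of these is a key, and no other minimal superkey exists.

{A}, {F}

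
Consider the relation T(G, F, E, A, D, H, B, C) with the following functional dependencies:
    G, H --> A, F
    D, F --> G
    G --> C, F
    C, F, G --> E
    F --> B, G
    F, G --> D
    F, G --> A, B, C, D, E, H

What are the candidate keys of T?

Closure of {F} is {A, B, C, D, E, F, G, H}, the whole schema; {F} is a candidate key.
Closure of {G} is {A, B, C, D, E, F, G, H}, the whole schema; {G} is a candidate key.
These are minimal and exhaustive — every other superkey contains one of them.

{F}, {G}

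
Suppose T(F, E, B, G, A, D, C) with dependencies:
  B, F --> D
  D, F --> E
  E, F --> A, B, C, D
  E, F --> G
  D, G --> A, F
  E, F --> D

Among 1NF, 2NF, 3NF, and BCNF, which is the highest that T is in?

BCNF

Candidate keys: {B, F}, {D, F}, {D, G}, {E, F}. Prime attributes: {B, D, E, F, G}.
The left-hand side of every FD is a superkey, so BCNF is satisfied.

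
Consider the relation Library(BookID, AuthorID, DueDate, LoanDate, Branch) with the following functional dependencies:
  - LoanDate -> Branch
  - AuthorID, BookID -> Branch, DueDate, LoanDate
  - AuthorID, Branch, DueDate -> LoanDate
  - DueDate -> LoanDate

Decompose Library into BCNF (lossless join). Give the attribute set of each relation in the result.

Candidate key of the original relation: {AuthorID, BookID}.
Within {AuthorID, BookID, Branch, DueDate, LoanDate}: {LoanDate}⁺ ∩ {AuthorID, BookID, Branch, DueDate, LoanDate} = {Branch, LoanDate}, not the whole set, so LoanDate -> Branch violates BCNF; decompose into {Branch, LoanDate} and {AuthorID, BookID, DueDate, LoanDate}.
{Branch, LoanDate}: every determinant is a superkey — BCNF.
Within {AuthorID, BookID, DueDate, LoanDate}: {DueDate}⁺ ∩ {AuthorID, BookID, DueDate, LoanDate} = {DueDate, LoanDate}, not the whole set, so DueDate -> LoanDate violates BCNF; decompose into {DueDate, LoanDate} and {AuthorID, BookID, DueDate}.
{DueDate, LoanDate}: every determinant is a superkey — BCNF.
{AuthorID, BookID, DueDate}: every determinant is a superkey — BCNF.

{AuthorID, BookID, DueDate}; {Branch, LoanDate}; {DueDate, LoanDate}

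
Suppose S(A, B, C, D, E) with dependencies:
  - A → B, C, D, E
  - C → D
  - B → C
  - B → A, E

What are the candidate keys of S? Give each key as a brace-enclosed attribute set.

{A}, {B}

{A} is a candidate key since {A}⁺ = {A, B, C, D, E} covers every attribute.
{B} is a candidate key since {B}⁺ = {A, B, C, D, E} covers every attribute.
These are minimal and exhaustive — every other superkey contains one of them.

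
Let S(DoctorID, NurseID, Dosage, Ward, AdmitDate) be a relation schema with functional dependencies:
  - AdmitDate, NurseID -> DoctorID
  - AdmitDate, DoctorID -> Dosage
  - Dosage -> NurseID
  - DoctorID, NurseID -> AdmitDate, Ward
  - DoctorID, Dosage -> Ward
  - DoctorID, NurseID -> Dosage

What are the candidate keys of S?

{AdmitDate, DoctorID}, {AdmitDate, Dosage}, {AdmitDate, NurseID}, {DoctorID, Dosage}, {DoctorID, NurseID}

{AdmitDate, DoctorID}⁺ = {AdmitDate, DoctorID, Dosage, NurseID, Ward}, which is every attribute, so {AdmitDate, DoctorID} is a candidate key.
{AdmitDate, Dosage}⁺ = {AdmitDate, DoctorID, Dosage, NurseID, Ward}, which is every attribute, so {AdmitDate, Dosage} is a candidate key.
{AdmitDate, NurseID}⁺ = {AdmitDate, DoctorID, Dosage, NurseID, Ward}, which is every attribute, so {AdmitDate, NurseID} is a candidate key.
{DoctorID, Dosage}⁺ = {AdmitDate, DoctorID, Dosage, NurseID, Ward}, which is every attribute, so {DoctorID, Dosage} is a candidate key.
{DoctorID, NurseID}⁺ = {AdmitDate, DoctorID, Dosage, NurseID, Ward}, which is every attribute, so {DoctorID, NurseID} is a candidate key.
These are minimal and exhaustive — every other superkey contains one of them.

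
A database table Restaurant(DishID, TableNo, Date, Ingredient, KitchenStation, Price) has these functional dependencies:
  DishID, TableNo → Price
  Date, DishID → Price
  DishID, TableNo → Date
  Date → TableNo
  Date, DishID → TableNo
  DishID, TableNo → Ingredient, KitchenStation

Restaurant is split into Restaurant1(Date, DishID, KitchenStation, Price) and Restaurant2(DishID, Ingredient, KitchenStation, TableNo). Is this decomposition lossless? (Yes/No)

No

Common attributes: {DishID, KitchenStation}; their closure is {DishID, KitchenStation}.
The closure covers neither Restaurant1 nor Restaurant2 entirely; the join is not lossless.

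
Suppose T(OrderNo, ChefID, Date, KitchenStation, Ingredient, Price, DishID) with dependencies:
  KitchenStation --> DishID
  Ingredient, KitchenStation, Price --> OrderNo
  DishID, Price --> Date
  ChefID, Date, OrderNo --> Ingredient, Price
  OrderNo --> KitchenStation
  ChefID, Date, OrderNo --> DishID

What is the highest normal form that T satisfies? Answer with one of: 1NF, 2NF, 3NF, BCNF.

1NF

Candidate keys: {ChefID, Date, OrderNo}, {ChefID, Ingredient, KitchenStation, Price}, {ChefID, OrderNo, Price}. Prime attributes: {ChefID, Date, Ingredient, KitchenStation, OrderNo, Price}.
For KitchenStation --> DishID we have {KitchenStation}⁺ = {DishID, KitchenStation}; {KitchenStation} is not a superkey, so BCNF fails.
Because {DishID} is non-prime and the left side of KitchenStation --> DishID is not a superkey, the relation is not in 3NF.
{OrderNo} is a proper subset of the key {ChefID, Date, OrderNo}, and {OrderNo}⁺ contains the non-prime attribute {DishID} — a partial dependency, so 2NF is violated.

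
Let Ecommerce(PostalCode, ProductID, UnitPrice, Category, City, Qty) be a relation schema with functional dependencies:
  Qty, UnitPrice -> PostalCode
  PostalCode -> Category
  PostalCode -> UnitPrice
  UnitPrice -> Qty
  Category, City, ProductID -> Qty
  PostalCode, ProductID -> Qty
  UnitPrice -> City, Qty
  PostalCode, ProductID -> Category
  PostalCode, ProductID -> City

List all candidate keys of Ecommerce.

{PostalCode, ProductID}, {ProductID, UnitPrice}

Attributes never on any right-hand side: {ProductID} — every candidate key must contain it.
{PostalCode, ProductID}⁺ = {Category, City, PostalCode, ProductID, Qty, UnitPrice}, which is every attribute, so {PostalCode, ProductID} is a candidate key.
{ProductID, UnitPrice}⁺ = {Category, City, PostalCode, ProductID, Qty, UnitPrice}, which is every attribute, so {ProductID, UnitPrice} is a candidate key.
Any other superkey properly contains one of these, so there are no further candidate keys.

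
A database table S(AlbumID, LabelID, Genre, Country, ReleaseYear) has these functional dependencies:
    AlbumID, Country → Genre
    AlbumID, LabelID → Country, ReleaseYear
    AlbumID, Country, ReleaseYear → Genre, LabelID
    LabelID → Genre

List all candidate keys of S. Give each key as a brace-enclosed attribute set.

{AlbumID, Country, ReleaseYear}, {AlbumID, LabelID}

{AlbumID} never appears on the right of any FD, so every key must include it.
{AlbumID, LabelID}⁺ = {AlbumID, Country, Genre, LabelID, ReleaseYear}, which is every attribute, so {AlbumID, LabelID} is a candidate key.
{AlbumID, Country, ReleaseYear}⁺ = {AlbumID, Country, Genre, LabelID, ReleaseYear}, which is every attribute, so {AlbumID, Country, ReleaseYear} is a candidate key.
No proper subset of any of these is a key, and no other minimal superkey exists.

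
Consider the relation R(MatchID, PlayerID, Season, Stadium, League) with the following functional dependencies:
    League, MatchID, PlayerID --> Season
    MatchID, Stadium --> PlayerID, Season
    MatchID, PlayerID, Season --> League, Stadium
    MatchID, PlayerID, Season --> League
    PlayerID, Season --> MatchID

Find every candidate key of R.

{League, MatchID, PlayerID}, {MatchID, Stadium}, {PlayerID, Season}

{MatchID, Stadium} is a candidate key since {MatchID, Stadium}⁺ = {League, MatchID, PlayerID, Season, Stadium} covers every attribute.
{PlayerID, Season} is a candidate key since {PlayerID, Season}⁺ = {League, MatchID, PlayerID, Season, Stadium} covers every attribute.
{League, MatchID, PlayerID} is a candidate key since {League, MatchID, PlayerID}⁺ = {League, MatchID, PlayerID, Season, Stadium} covers every attribute.
These are minimal and exhaustive — every other superkey contains one of them.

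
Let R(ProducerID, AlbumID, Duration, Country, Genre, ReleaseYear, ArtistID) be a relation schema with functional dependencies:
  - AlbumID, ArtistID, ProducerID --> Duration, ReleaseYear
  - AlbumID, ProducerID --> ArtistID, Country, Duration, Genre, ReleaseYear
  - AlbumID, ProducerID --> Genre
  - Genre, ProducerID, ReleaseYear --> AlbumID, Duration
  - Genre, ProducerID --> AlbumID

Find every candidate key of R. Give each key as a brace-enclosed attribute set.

{AlbumID, ProducerID}, {Genre, ProducerID}

No FD produces {ProducerID}, so it must be in every candidate key.
Closure of {AlbumID, ProducerID} is {AlbumID, ArtistID, Country, Duration, Genre, ProducerID, ReleaseYear}, the whole schema; {AlbumID, ProducerID} is a candidate key.
Closure of {Genre, ProducerID} is {AlbumID, ArtistID, Country, Duration, Genre, ProducerID, ReleaseYear}, the whole schema; {Genre, ProducerID} is a candidate key.
Any other superkey properly contains one of these, so there are no further candidate keys.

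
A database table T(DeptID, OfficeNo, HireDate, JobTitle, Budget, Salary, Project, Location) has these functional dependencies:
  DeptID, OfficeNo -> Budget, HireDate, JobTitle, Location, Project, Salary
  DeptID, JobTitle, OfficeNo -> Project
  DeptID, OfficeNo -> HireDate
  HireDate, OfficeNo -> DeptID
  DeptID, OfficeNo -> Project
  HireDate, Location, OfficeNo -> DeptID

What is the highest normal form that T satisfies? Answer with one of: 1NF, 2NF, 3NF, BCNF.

BCNF

Candidate keys: {DeptID, OfficeNo}, {HireDate, OfficeNo}. Prime attributes: {DeptID, HireDate, OfficeNo}.
Every FD has a superkey on the left, so the relation is in BCNF.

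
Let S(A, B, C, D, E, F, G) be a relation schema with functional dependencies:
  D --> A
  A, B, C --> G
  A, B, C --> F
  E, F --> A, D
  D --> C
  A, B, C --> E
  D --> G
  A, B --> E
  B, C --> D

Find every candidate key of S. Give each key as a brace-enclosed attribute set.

{A, B, F}, {B, C}, {B, D}, {B, E, F}

{B} never appears on the right of any FD, so every key must include it.
{B, C}⁺ = {A, B, C, D, E, F, G} — all of the relation — so {B, C} is a candidate key.
{B, D}⁺ = {A, B, C, D, E, F, G} — all of the relation — so {B, D} is a candidate key.
{A, B, F}⁺ = {A, B, C, D, E, F, G} — all of the relation — so {A, B, F} is a candidate key.
{B, E, F}⁺ = {A, B, C, D, E, F, G} — all of the relation — so {B, E, F} is a candidate key.
These are minimal and exhaustive — every other superkey contains one of them.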